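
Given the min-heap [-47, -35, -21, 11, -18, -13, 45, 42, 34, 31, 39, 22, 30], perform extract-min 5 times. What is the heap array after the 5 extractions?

extract-min #1 returns -47:
  remove root -47; move last element 30 to root → [30, -35, -21, 11, -18, -13, 45, 42, 34, 31, 39, 22]
  30 vs smaller child -35 at index 1, swap → [-35, 30, -21, 11, -18, -13, 45, 42, 34, 31, 39, 22]
  30 vs smaller child -18 at index 4, swap → [-35, -18, -21, 11, 30, -13, 45, 42, 34, 31, 39, 22]
extract-min #2 returns -35:
  remove root -35; move last element 22 to root → [22, -18, -21, 11, 30, -13, 45, 42, 34, 31, 39]
  22 vs smaller child -21 at index 2, swap → [-21, -18, 22, 11, 30, -13, 45, 42, 34, 31, 39]
  22 vs smaller child -13 at index 5, swap → [-21, -18, -13, 11, 30, 22, 45, 42, 34, 31, 39]
extract-min #3 returns -21:
  remove root -21; move last element 39 to root → [39, -18, -13, 11, 30, 22, 45, 42, 34, 31]
  39 vs smaller child -18 at index 1, swap → [-18, 39, -13, 11, 30, 22, 45, 42, 34, 31]
  39 vs smaller child 11 at index 3, swap → [-18, 11, -13, 39, 30, 22, 45, 42, 34, 31]
  39 vs smaller child 34 at index 8, swap → [-18, 11, -13, 34, 30, 22, 45, 42, 39, 31]
extract-min #4 returns -18:
  remove root -18; move last element 31 to root → [31, 11, -13, 34, 30, 22, 45, 42, 39]
  31 vs smaller child -13 at index 2, swap → [-13, 11, 31, 34, 30, 22, 45, 42, 39]
  31 vs smaller child 22 at index 5, swap → [-13, 11, 22, 34, 30, 31, 45, 42, 39]
extract-min #5 returns -13:
  remove root -13; move last element 39 to root → [39, 11, 22, 34, 30, 31, 45, 42]
  39 vs smaller child 11 at index 1, swap → [11, 39, 22, 34, 30, 31, 45, 42]
  39 vs smaller child 30 at index 4, swap → [11, 30, 22, 34, 39, 31, 45, 42]

[11, 30, 22, 34, 39, 31, 45, 42]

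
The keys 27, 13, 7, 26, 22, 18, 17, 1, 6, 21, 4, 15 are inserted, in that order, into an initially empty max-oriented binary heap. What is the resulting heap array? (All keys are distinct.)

[27, 26, 18, 13, 22, 15, 17, 1, 6, 21, 4, 7]

Insert 27:
  append 27 at index 0 → [27] (no swap needed)
Insert 13:
  append 13 at index 1 → [27, 13] (no swap needed)
Insert 7:
  append 7 at index 2 → [27, 13, 7] (no swap needed)
Insert 26:
  append 26 at index 3 → [27, 13, 7, 26]
  26 > parent 13 at index 1, swap → [27, 26, 7, 13]
Insert 22:
  append 22 at index 4 → [27, 26, 7, 13, 22] (no swap needed)
Insert 18:
  append 18 at index 5 → [27, 26, 7, 13, 22, 18]
  18 > parent 7 at index 2, swap → [27, 26, 18, 13, 22, 7]
Insert 17:
  append 17 at index 6 → [27, 26, 18, 13, 22, 7, 17] (no swap needed)
Insert 1:
  append 1 at index 7 → [27, 26, 18, 13, 22, 7, 17, 1] (no swap needed)
Insert 6:
  append 6 at index 8 → [27, 26, 18, 13, 22, 7, 17, 1, 6] (no swap needed)
Insert 21:
  append 21 at index 9 → [27, 26, 18, 13, 22, 7, 17, 1, 6, 21] (no swap needed)
Insert 4:
  append 4 at index 10 → [27, 26, 18, 13, 22, 7, 17, 1, 6, 21, 4] (no swap needed)
Insert 15:
  append 15 at index 11 → [27, 26, 18, 13, 22, 7, 17, 1, 6, 21, 4, 15]
  15 > parent 7 at index 5, swap → [27, 26, 18, 13, 22, 15, 17, 1, 6, 21, 4, 7]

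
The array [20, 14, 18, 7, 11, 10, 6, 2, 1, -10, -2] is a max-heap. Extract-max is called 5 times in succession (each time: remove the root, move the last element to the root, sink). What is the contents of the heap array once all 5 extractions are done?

extract-max #1 returns 20:
  remove root 20; move last element -2 to root → [-2, 14, 18, 7, 11, 10, 6, 2, 1, -10]
  -2 vs larger child 18 at index 2, swap → [18, 14, -2, 7, 11, 10, 6, 2, 1, -10]
  -2 vs larger child 10 at index 5, swap → [18, 14, 10, 7, 11, -2, 6, 2, 1, -10]
extract-max #2 returns 18:
  remove root 18; move last element -10 to root → [-10, 14, 10, 7, 11, -2, 6, 2, 1]
  -10 vs larger child 14 at index 1, swap → [14, -10, 10, 7, 11, -2, 6, 2, 1]
  -10 vs larger child 11 at index 4, swap → [14, 11, 10, 7, -10, -2, 6, 2, 1]
extract-max #3 returns 14:
  remove root 14; move last element 1 to root → [1, 11, 10, 7, -10, -2, 6, 2]
  1 vs larger child 11 at index 1, swap → [11, 1, 10, 7, -10, -2, 6, 2]
  1 vs larger child 7 at index 3, swap → [11, 7, 10, 1, -10, -2, 6, 2]
  1 vs only child 2 at index 7, swap → [11, 7, 10, 2, -10, -2, 6, 1]
extract-max #4 returns 11:
  remove root 11; move last element 1 to root → [1, 7, 10, 2, -10, -2, 6]
  1 vs larger child 10 at index 2, swap → [10, 7, 1, 2, -10, -2, 6]
  1 vs larger child 6 at index 6, swap → [10, 7, 6, 2, -10, -2, 1]
extract-max #5 returns 10:
  remove root 10; move last element 1 to root → [1, 7, 6, 2, -10, -2]
  1 vs larger child 7 at index 1, swap → [7, 1, 6, 2, -10, -2]
  1 vs larger child 2 at index 3, swap → [7, 2, 6, 1, -10, -2]

[7, 2, 6, 1, -10, -2]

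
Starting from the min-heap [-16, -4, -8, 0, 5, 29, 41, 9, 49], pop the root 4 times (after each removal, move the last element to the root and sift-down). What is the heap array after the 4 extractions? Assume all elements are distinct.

[5, 9, 29, 49, 41]

extract-min #1 returns -16:
  remove root -16; move last element 49 to root → [49, -4, -8, 0, 5, 29, 41, 9]
  49 vs smaller child -8 at index 2, swap → [-8, -4, 49, 0, 5, 29, 41, 9]
  49 vs smaller child 29 at index 5, swap → [-8, -4, 29, 0, 5, 49, 41, 9]
extract-min #2 returns -8:
  remove root -8; move last element 9 to root → [9, -4, 29, 0, 5, 49, 41]
  9 vs smaller child -4 at index 1, swap → [-4, 9, 29, 0, 5, 49, 41]
  9 vs smaller child 0 at index 3, swap → [-4, 0, 29, 9, 5, 49, 41]
extract-min #3 returns -4:
  remove root -4; move last element 41 to root → [41, 0, 29, 9, 5, 49]
  41 vs smaller child 0 at index 1, swap → [0, 41, 29, 9, 5, 49]
  41 vs smaller child 5 at index 4, swap → [0, 5, 29, 9, 41, 49]
extract-min #4 returns 0:
  remove root 0; move last element 49 to root → [49, 5, 29, 9, 41]
  49 vs smaller child 5 at index 1, swap → [5, 49, 29, 9, 41]
  49 vs smaller child 9 at index 3, swap → [5, 9, 29, 49, 41]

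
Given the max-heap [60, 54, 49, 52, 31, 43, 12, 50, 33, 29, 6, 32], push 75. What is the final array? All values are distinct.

append 75 at index 12 → [60, 54, 49, 52, 31, 43, 12, 50, 33, 29, 6, 32, 75]
75 > parent 43 at index 5, swap → [60, 54, 49, 52, 31, 75, 12, 50, 33, 29, 6, 32, 43]
75 > parent 49 at index 2, swap → [60, 54, 75, 52, 31, 49, 12, 50, 33, 29, 6, 32, 43]
75 > parent 60 at index 0, swap → [75, 54, 60, 52, 31, 49, 12, 50, 33, 29, 6, 32, 43]

[75, 54, 60, 52, 31, 49, 12, 50, 33, 29, 6, 32, 43]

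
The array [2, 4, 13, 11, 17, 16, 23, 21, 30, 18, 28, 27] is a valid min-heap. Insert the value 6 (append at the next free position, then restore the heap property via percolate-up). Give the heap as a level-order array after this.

[2, 4, 6, 11, 17, 13, 23, 21, 30, 18, 28, 27, 16]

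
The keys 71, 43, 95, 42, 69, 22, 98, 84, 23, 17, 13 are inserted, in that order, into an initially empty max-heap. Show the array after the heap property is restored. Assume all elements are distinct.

[98, 84, 95, 69, 43, 22, 71, 42, 23, 17, 13]

Insert 71:
  append 71 at index 0 → [71] (no swap needed)
Insert 43:
  append 43 at index 1 → [71, 43] (no swap needed)
Insert 95:
  append 95 at index 2 → [71, 43, 95]
  95 > parent 71 at index 0, swap → [95, 43, 71]
Insert 42:
  append 42 at index 3 → [95, 43, 71, 42] (no swap needed)
Insert 69:
  append 69 at index 4 → [95, 43, 71, 42, 69]
  69 > parent 43 at index 1, swap → [95, 69, 71, 42, 43]
Insert 22:
  append 22 at index 5 → [95, 69, 71, 42, 43, 22] (no swap needed)
Insert 98:
  append 98 at index 6 → [95, 69, 71, 42, 43, 22, 98]
  98 > parent 71 at index 2, swap → [95, 69, 98, 42, 43, 22, 71]
  98 > parent 95 at index 0, swap → [98, 69, 95, 42, 43, 22, 71]
Insert 84:
  append 84 at index 7 → [98, 69, 95, 42, 43, 22, 71, 84]
  84 > parent 42 at index 3, swap → [98, 69, 95, 84, 43, 22, 71, 42]
  84 > parent 69 at index 1, swap → [98, 84, 95, 69, 43, 22, 71, 42]
Insert 23:
  append 23 at index 8 → [98, 84, 95, 69, 43, 22, 71, 42, 23] (no swap needed)
Insert 17:
  append 17 at index 9 → [98, 84, 95, 69, 43, 22, 71, 42, 23, 17] (no swap needed)
Insert 13:
  append 13 at index 10 → [98, 84, 95, 69, 43, 22, 71, 42, 23, 17, 13] (no swap needed)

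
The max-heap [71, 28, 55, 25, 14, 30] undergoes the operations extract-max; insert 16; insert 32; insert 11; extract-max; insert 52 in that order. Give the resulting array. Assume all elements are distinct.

extract-max → returns 71:
  remove root 71; move last element 30 to root → [30, 28, 55, 25, 14]
  30 vs larger child 55 at index 2, swap → [55, 28, 30, 25, 14]
insert 16:
  append 16 at index 5 → [55, 28, 30, 25, 14, 16] (no swap needed)
insert 32:
  append 32 at index 6 → [55, 28, 30, 25, 14, 16, 32]
  32 > parent 30 at index 2, swap → [55, 28, 32, 25, 14, 16, 30]
insert 11:
  append 11 at index 7 → [55, 28, 32, 25, 14, 16, 30, 11] (no swap needed)
extract-max → returns 55:
  remove root 55; move last element 11 to root → [11, 28, 32, 25, 14, 16, 30]
  11 vs larger child 32 at index 2, swap → [32, 28, 11, 25, 14, 16, 30]
  11 vs larger child 30 at index 6, swap → [32, 28, 30, 25, 14, 16, 11]
insert 52:
  append 52 at index 7 → [32, 28, 30, 25, 14, 16, 11, 52]
  52 > parent 25 at index 3, swap → [32, 28, 30, 52, 14, 16, 11, 25]
  52 > parent 28 at index 1, swap → [32, 52, 30, 28, 14, 16, 11, 25]
  52 > parent 32 at index 0, swap → [52, 32, 30, 28, 14, 16, 11, 25]

[52, 32, 30, 28, 14, 16, 11, 25]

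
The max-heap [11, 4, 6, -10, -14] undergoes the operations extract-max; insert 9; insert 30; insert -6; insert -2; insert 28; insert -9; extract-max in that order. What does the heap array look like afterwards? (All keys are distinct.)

[28, 6, 9, -2, 4, -14, -6, -10, -9]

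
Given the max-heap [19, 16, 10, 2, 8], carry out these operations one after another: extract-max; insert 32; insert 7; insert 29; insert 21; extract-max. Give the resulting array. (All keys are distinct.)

extract-max → returns 19:
  remove root 19; move last element 8 to root → [8, 16, 10, 2]
  8 vs larger child 16 at index 1, swap → [16, 8, 10, 2]
insert 32:
  append 32 at index 4 → [16, 8, 10, 2, 32]
  32 > parent 8 at index 1, swap → [16, 32, 10, 2, 8]
  32 > parent 16 at index 0, swap → [32, 16, 10, 2, 8]
insert 7:
  append 7 at index 5 → [32, 16, 10, 2, 8, 7] (no swap needed)
insert 29:
  append 29 at index 6 → [32, 16, 10, 2, 8, 7, 29]
  29 > parent 10 at index 2, swap → [32, 16, 29, 2, 8, 7, 10]
insert 21:
  append 21 at index 7 → [32, 16, 29, 2, 8, 7, 10, 21]
  21 > parent 2 at index 3, swap → [32, 16, 29, 21, 8, 7, 10, 2]
  21 > parent 16 at index 1, swap → [32, 21, 29, 16, 8, 7, 10, 2]
extract-max → returns 32:
  remove root 32; move last element 2 to root → [2, 21, 29, 16, 8, 7, 10]
  2 vs larger child 29 at index 2, swap → [29, 21, 2, 16, 8, 7, 10]
  2 vs larger child 10 at index 6, swap → [29, 21, 10, 16, 8, 7, 2]

[29, 21, 10, 16, 8, 7, 2]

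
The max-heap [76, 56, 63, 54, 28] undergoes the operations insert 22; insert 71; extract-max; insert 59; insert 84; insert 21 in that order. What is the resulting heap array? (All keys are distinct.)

[84, 71, 63, 56, 28, 22, 59, 54, 21]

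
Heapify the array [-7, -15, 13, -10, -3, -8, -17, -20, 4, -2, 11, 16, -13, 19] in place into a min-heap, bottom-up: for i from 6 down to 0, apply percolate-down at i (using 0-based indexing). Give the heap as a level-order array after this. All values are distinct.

sift down from index 6: already satisfies heap property
sift down from index 5:
  -8 vs smaller child -13 at index 12, swap → [-7, -15, 13, -10, -3, -13, -17, -20, 4, -2, 11, 16, -8, 19]
sift down from index 4: already satisfies heap property
sift down from index 3:
  -10 vs smaller child -20 at index 7, swap → [-7, -15, 13, -20, -3, -13, -17, -10, 4, -2, 11, 16, -8, 19]
sift down from index 2:
  13 vs smaller child -17 at index 6, swap → [-7, -15, -17, -20, -3, -13, 13, -10, 4, -2, 11, 16, -8, 19]
sift down from index 1:
  -15 vs smaller child -20 at index 3, swap → [-7, -20, -17, -15, -3, -13, 13, -10, 4, -2, 11, 16, -8, 19]
sift down from index 0:
  -7 vs smaller child -20 at index 1, swap → [-20, -7, -17, -15, -3, -13, 13, -10, 4, -2, 11, 16, -8, 19]
  -7 vs smaller child -15 at index 3, swap → [-20, -15, -17, -7, -3, -13, 13, -10, 4, -2, 11, 16, -8, 19]
  -7 vs smaller child -10 at index 7, swap → [-20, -15, -17, -10, -3, -13, 13, -7, 4, -2, 11, 16, -8, 19]

[-20, -15, -17, -10, -3, -13, 13, -7, 4, -2, 11, 16, -8, 19]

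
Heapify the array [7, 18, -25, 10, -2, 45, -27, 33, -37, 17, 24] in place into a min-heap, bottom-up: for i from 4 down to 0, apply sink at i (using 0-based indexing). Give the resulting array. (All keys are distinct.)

sift down from index 4: already satisfies heap property
sift down from index 3:
  10 vs smaller child -37 at index 8, swap → [7, 18, -25, -37, -2, 45, -27, 33, 10, 17, 24]
sift down from index 2:
  -25 vs smaller child -27 at index 6, swap → [7, 18, -27, -37, -2, 45, -25, 33, 10, 17, 24]
sift down from index 1:
  18 vs smaller child -37 at index 3, swap → [7, -37, -27, 18, -2, 45, -25, 33, 10, 17, 24]
  18 vs smaller child 10 at index 8, swap → [7, -37, -27, 10, -2, 45, -25, 33, 18, 17, 24]
sift down from index 0:
  7 vs smaller child -37 at index 1, swap → [-37, 7, -27, 10, -2, 45, -25, 33, 18, 17, 24]
  7 vs smaller child -2 at index 4, swap → [-37, -2, -27, 10, 7, 45, -25, 33, 18, 17, 24]

[-37, -2, -27, 10, 7, 45, -25, 33, 18, 17, 24]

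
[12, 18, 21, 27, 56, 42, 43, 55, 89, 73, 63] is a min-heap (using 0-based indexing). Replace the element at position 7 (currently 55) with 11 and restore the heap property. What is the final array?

[11, 12, 21, 18, 56, 42, 43, 27, 89, 73, 63]

set index 7 from 55 to 11 → [12, 18, 21, 27, 56, 42, 43, 11, 89, 73, 63]
11 < parent 27 at index 3, swap → [12, 18, 21, 11, 56, 42, 43, 27, 89, 73, 63]
11 < parent 18 at index 1, swap → [12, 11, 21, 18, 56, 42, 43, 27, 89, 73, 63]
11 < parent 12 at index 0, swap → [11, 12, 21, 18, 56, 42, 43, 27, 89, 73, 63]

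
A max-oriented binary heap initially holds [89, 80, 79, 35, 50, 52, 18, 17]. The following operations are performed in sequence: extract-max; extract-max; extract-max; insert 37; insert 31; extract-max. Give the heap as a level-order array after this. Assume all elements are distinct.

[50, 35, 37, 31, 17, 18]

extract-max → returns 89:
  remove root 89; move last element 17 to root → [17, 80, 79, 35, 50, 52, 18]
  17 vs larger child 80 at index 1, swap → [80, 17, 79, 35, 50, 52, 18]
  17 vs larger child 50 at index 4, swap → [80, 50, 79, 35, 17, 52, 18]
extract-max → returns 80:
  remove root 80; move last element 18 to root → [18, 50, 79, 35, 17, 52]
  18 vs larger child 79 at index 2, swap → [79, 50, 18, 35, 17, 52]
  18 vs only child 52 at index 5, swap → [79, 50, 52, 35, 17, 18]
extract-max → returns 79:
  remove root 79; move last element 18 to root → [18, 50, 52, 35, 17]
  18 vs larger child 52 at index 2, swap → [52, 50, 18, 35, 17]
insert 37:
  append 37 at index 5 → [52, 50, 18, 35, 17, 37]
  37 > parent 18 at index 2, swap → [52, 50, 37, 35, 17, 18]
insert 31:
  append 31 at index 6 → [52, 50, 37, 35, 17, 18, 31] (no swap needed)
extract-max → returns 52:
  remove root 52; move last element 31 to root → [31, 50, 37, 35, 17, 18]
  31 vs larger child 50 at index 1, swap → [50, 31, 37, 35, 17, 18]
  31 vs larger child 35 at index 3, swap → [50, 35, 37, 31, 17, 18]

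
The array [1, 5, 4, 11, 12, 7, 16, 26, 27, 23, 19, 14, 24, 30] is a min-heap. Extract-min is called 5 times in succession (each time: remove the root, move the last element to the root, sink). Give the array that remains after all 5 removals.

extract-min #1 returns 1:
  remove root 1; move last element 30 to root → [30, 5, 4, 11, 12, 7, 16, 26, 27, 23, 19, 14, 24]
  30 vs smaller child 4 at index 2, swap → [4, 5, 30, 11, 12, 7, 16, 26, 27, 23, 19, 14, 24]
  30 vs smaller child 7 at index 5, swap → [4, 5, 7, 11, 12, 30, 16, 26, 27, 23, 19, 14, 24]
  30 vs smaller child 14 at index 11, swap → [4, 5, 7, 11, 12, 14, 16, 26, 27, 23, 19, 30, 24]
extract-min #2 returns 4:
  remove root 4; move last element 24 to root → [24, 5, 7, 11, 12, 14, 16, 26, 27, 23, 19, 30]
  24 vs smaller child 5 at index 1, swap → [5, 24, 7, 11, 12, 14, 16, 26, 27, 23, 19, 30]
  24 vs smaller child 11 at index 3, swap → [5, 11, 7, 24, 12, 14, 16, 26, 27, 23, 19, 30]
extract-min #3 returns 5:
  remove root 5; move last element 30 to root → [30, 11, 7, 24, 12, 14, 16, 26, 27, 23, 19]
  30 vs smaller child 7 at index 2, swap → [7, 11, 30, 24, 12, 14, 16, 26, 27, 23, 19]
  30 vs smaller child 14 at index 5, swap → [7, 11, 14, 24, 12, 30, 16, 26, 27, 23, 19]
extract-min #4 returns 7:
  remove root 7; move last element 19 to root → [19, 11, 14, 24, 12, 30, 16, 26, 27, 23]
  19 vs smaller child 11 at index 1, swap → [11, 19, 14, 24, 12, 30, 16, 26, 27, 23]
  19 vs smaller child 12 at index 4, swap → [11, 12, 14, 24, 19, 30, 16, 26, 27, 23]
extract-min #5 returns 11:
  remove root 11; move last element 23 to root → [23, 12, 14, 24, 19, 30, 16, 26, 27]
  23 vs smaller child 12 at index 1, swap → [12, 23, 14, 24, 19, 30, 16, 26, 27]
  23 vs smaller child 19 at index 4, swap → [12, 19, 14, 24, 23, 30, 16, 26, 27]

[12, 19, 14, 24, 23, 30, 16, 26, 27]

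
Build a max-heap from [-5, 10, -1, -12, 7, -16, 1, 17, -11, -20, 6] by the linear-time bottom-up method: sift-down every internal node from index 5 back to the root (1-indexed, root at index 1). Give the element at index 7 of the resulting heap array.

-1

sift down from index 5: already satisfies heap property
sift down from index 4:
  -12 vs larger child 17 at index 8, swap → [-5, 10, -1, 17, 7, -16, 1, -12, -11, -20, 6]
sift down from index 3:
  -1 vs larger child 1 at index 7, swap → [-5, 10, 1, 17, 7, -16, -1, -12, -11, -20, 6]
sift down from index 2:
  10 vs larger child 17 at index 4, swap → [-5, 17, 1, 10, 7, -16, -1, -12, -11, -20, 6]
sift down from index 1:
  -5 vs larger child 17 at index 2, swap → [17, -5, 1, 10, 7, -16, -1, -12, -11, -20, 6]
  -5 vs larger child 10 at index 4, swap → [17, 10, 1, -5, 7, -16, -1, -12, -11, -20, 6]
resulting array: [17, 10, 1, -5, 7, -16, -1, -12, -11, -20, 6]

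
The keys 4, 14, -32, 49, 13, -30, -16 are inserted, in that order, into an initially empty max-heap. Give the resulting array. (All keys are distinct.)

Insert 4:
  append 4 at index 0 → [4] (no swap needed)
Insert 14:
  append 14 at index 1 → [4, 14]
  14 > parent 4 at index 0, swap → [14, 4]
Insert -32:
  append -32 at index 2 → [14, 4, -32] (no swap needed)
Insert 49:
  append 49 at index 3 → [14, 4, -32, 49]
  49 > parent 4 at index 1, swap → [14, 49, -32, 4]
  49 > parent 14 at index 0, swap → [49, 14, -32, 4]
Insert 13:
  append 13 at index 4 → [49, 14, -32, 4, 13] (no swap needed)
Insert -30:
  append -30 at index 5 → [49, 14, -32, 4, 13, -30]
  -30 > parent -32 at index 2, swap → [49, 14, -30, 4, 13, -32]
Insert -16:
  append -16 at index 6 → [49, 14, -30, 4, 13, -32, -16]
  -16 > parent -30 at index 2, swap → [49, 14, -16, 4, 13, -32, -30]

[49, 14, -16, 4, 13, -32, -30]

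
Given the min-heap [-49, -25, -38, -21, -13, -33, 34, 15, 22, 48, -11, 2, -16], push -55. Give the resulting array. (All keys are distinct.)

[-55, -25, -49, -21, -13, -33, -38, 15, 22, 48, -11, 2, -16, 34]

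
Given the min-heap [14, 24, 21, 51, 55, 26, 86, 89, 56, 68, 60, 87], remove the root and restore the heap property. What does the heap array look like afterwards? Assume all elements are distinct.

[21, 24, 26, 51, 55, 87, 86, 89, 56, 68, 60]

remove root 14; move last element 87 to root → [87, 24, 21, 51, 55, 26, 86, 89, 56, 68, 60]
87 vs smaller child 21 at index 2, swap → [21, 24, 87, 51, 55, 26, 86, 89, 56, 68, 60]
87 vs smaller child 26 at index 5, swap → [21, 24, 26, 51, 55, 87, 86, 89, 56, 68, 60]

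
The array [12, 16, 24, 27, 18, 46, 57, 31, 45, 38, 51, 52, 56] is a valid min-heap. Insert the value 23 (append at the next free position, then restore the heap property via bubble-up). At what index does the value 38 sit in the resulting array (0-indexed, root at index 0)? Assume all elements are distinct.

append 23 at index 13 → [12, 16, 24, 27, 18, 46, 57, 31, 45, 38, 51, 52, 56, 23]
23 < parent 57 at index 6, swap → [12, 16, 24, 27, 18, 46, 23, 31, 45, 38, 51, 52, 56, 57]
23 < parent 24 at index 2, swap → [12, 16, 23, 27, 18, 46, 24, 31, 45, 38, 51, 52, 56, 57]
resulting array: [12, 16, 23, 27, 18, 46, 24, 31, 45, 38, 51, 52, 56, 57]

9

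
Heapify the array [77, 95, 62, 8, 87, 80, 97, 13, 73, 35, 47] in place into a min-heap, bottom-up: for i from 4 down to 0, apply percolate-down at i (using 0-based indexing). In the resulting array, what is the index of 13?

sift down from index 4:
  87 vs smaller child 35 at index 9, swap → [77, 95, 62, 8, 35, 80, 97, 13, 73, 87, 47]
sift down from index 3: already satisfies heap property
sift down from index 2: already satisfies heap property
sift down from index 1:
  95 vs smaller child 8 at index 3, swap → [77, 8, 62, 95, 35, 80, 97, 13, 73, 87, 47]
  95 vs smaller child 13 at index 7, swap → [77, 8, 62, 13, 35, 80, 97, 95, 73, 87, 47]
sift down from index 0:
  77 vs smaller child 8 at index 1, swap → [8, 77, 62, 13, 35, 80, 97, 95, 73, 87, 47]
  77 vs smaller child 13 at index 3, swap → [8, 13, 62, 77, 35, 80, 97, 95, 73, 87, 47]
  77 vs smaller child 73 at index 8, swap → [8, 13, 62, 73, 35, 80, 97, 95, 77, 87, 47]
resulting array: [8, 13, 62, 73, 35, 80, 97, 95, 77, 87, 47]

1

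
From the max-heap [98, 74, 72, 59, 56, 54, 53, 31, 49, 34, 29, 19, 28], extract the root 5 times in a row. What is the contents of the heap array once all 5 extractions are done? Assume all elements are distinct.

extract-max #1 returns 98:
  remove root 98; move last element 28 to root → [28, 74, 72, 59, 56, 54, 53, 31, 49, 34, 29, 19]
  28 vs larger child 74 at index 1, swap → [74, 28, 72, 59, 56, 54, 53, 31, 49, 34, 29, 19]
  28 vs larger child 59 at index 3, swap → [74, 59, 72, 28, 56, 54, 53, 31, 49, 34, 29, 19]
  28 vs larger child 49 at index 8, swap → [74, 59, 72, 49, 56, 54, 53, 31, 28, 34, 29, 19]
extract-max #2 returns 74:
  remove root 74; move last element 19 to root → [19, 59, 72, 49, 56, 54, 53, 31, 28, 34, 29]
  19 vs larger child 72 at index 2, swap → [72, 59, 19, 49, 56, 54, 53, 31, 28, 34, 29]
  19 vs larger child 54 at index 5, swap → [72, 59, 54, 49, 56, 19, 53, 31, 28, 34, 29]
extract-max #3 returns 72:
  remove root 72; move last element 29 to root → [29, 59, 54, 49, 56, 19, 53, 31, 28, 34]
  29 vs larger child 59 at index 1, swap → [59, 29, 54, 49, 56, 19, 53, 31, 28, 34]
  29 vs larger child 56 at index 4, swap → [59, 56, 54, 49, 29, 19, 53, 31, 28, 34]
  29 vs only child 34 at index 9, swap → [59, 56, 54, 49, 34, 19, 53, 31, 28, 29]
extract-max #4 returns 59:
  remove root 59; move last element 29 to root → [29, 56, 54, 49, 34, 19, 53, 31, 28]
  29 vs larger child 56 at index 1, swap → [56, 29, 54, 49, 34, 19, 53, 31, 28]
  29 vs larger child 49 at index 3, swap → [56, 49, 54, 29, 34, 19, 53, 31, 28]
  29 vs larger child 31 at index 7, swap → [56, 49, 54, 31, 34, 19, 53, 29, 28]
extract-max #5 returns 56:
  remove root 56; move last element 28 to root → [28, 49, 54, 31, 34, 19, 53, 29]
  28 vs larger child 54 at index 2, swap → [54, 49, 28, 31, 34, 19, 53, 29]
  28 vs larger child 53 at index 6, swap → [54, 49, 53, 31, 34, 19, 28, 29]

[54, 49, 53, 31, 34, 19, 28, 29]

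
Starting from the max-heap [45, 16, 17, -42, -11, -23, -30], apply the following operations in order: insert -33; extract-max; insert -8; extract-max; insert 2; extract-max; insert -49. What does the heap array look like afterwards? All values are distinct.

[2, -8, -23, -33, -11, -42, -30, -49]

insert -33:
  append -33 at index 7 → [45, 16, 17, -42, -11, -23, -30, -33]
  -33 > parent -42 at index 3, swap → [45, 16, 17, -33, -11, -23, -30, -42]
extract-max → returns 45:
  remove root 45; move last element -42 to root → [-42, 16, 17, -33, -11, -23, -30]
  -42 vs larger child 17 at index 2, swap → [17, 16, -42, -33, -11, -23, -30]
  -42 vs larger child -23 at index 5, swap → [17, 16, -23, -33, -11, -42, -30]
insert -8:
  append -8 at index 7 → [17, 16, -23, -33, -11, -42, -30, -8]
  -8 > parent -33 at index 3, swap → [17, 16, -23, -8, -11, -42, -30, -33]
extract-max → returns 17:
  remove root 17; move last element -33 to root → [-33, 16, -23, -8, -11, -42, -30]
  -33 vs larger child 16 at index 1, swap → [16, -33, -23, -8, -11, -42, -30]
  -33 vs larger child -8 at index 3, swap → [16, -8, -23, -33, -11, -42, -30]
insert 2:
  append 2 at index 7 → [16, -8, -23, -33, -11, -42, -30, 2]
  2 > parent -33 at index 3, swap → [16, -8, -23, 2, -11, -42, -30, -33]
  2 > parent -8 at index 1, swap → [16, 2, -23, -8, -11, -42, -30, -33]
extract-max → returns 16:
  remove root 16; move last element -33 to root → [-33, 2, -23, -8, -11, -42, -30]
  -33 vs larger child 2 at index 1, swap → [2, -33, -23, -8, -11, -42, -30]
  -33 vs larger child -8 at index 3, swap → [2, -8, -23, -33, -11, -42, -30]
insert -49:
  append -49 at index 7 → [2, -8, -23, -33, -11, -42, -30, -49] (no swap needed)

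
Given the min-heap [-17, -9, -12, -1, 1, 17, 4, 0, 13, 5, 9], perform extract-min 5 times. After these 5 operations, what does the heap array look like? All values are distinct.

[1, 5, 4, 9, 13, 17]

extract-min #1 returns -17:
  remove root -17; move last element 9 to root → [9, -9, -12, -1, 1, 17, 4, 0, 13, 5]
  9 vs smaller child -12 at index 2, swap → [-12, -9, 9, -1, 1, 17, 4, 0, 13, 5]
  9 vs smaller child 4 at index 6, swap → [-12, -9, 4, -1, 1, 17, 9, 0, 13, 5]
extract-min #2 returns -12:
  remove root -12; move last element 5 to root → [5, -9, 4, -1, 1, 17, 9, 0, 13]
  5 vs smaller child -9 at index 1, swap → [-9, 5, 4, -1, 1, 17, 9, 0, 13]
  5 vs smaller child -1 at index 3, swap → [-9, -1, 4, 5, 1, 17, 9, 0, 13]
  5 vs smaller child 0 at index 7, swap → [-9, -1, 4, 0, 1, 17, 9, 5, 13]
extract-min #3 returns -9:
  remove root -9; move last element 13 to root → [13, -1, 4, 0, 1, 17, 9, 5]
  13 vs smaller child -1 at index 1, swap → [-1, 13, 4, 0, 1, 17, 9, 5]
  13 vs smaller child 0 at index 3, swap → [-1, 0, 4, 13, 1, 17, 9, 5]
  13 vs only child 5 at index 7, swap → [-1, 0, 4, 5, 1, 17, 9, 13]
extract-min #4 returns -1:
  remove root -1; move last element 13 to root → [13, 0, 4, 5, 1, 17, 9]
  13 vs smaller child 0 at index 1, swap → [0, 13, 4, 5, 1, 17, 9]
  13 vs smaller child 1 at index 4, swap → [0, 1, 4, 5, 13, 17, 9]
extract-min #5 returns 0:
  remove root 0; move last element 9 to root → [9, 1, 4, 5, 13, 17]
  9 vs smaller child 1 at index 1, swap → [1, 9, 4, 5, 13, 17]
  9 vs smaller child 5 at index 3, swap → [1, 5, 4, 9, 13, 17]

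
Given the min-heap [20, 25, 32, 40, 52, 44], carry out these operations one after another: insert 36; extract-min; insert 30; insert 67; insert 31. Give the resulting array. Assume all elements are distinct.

[25, 31, 30, 36, 52, 44, 32, 67, 40]

insert 36:
  append 36 at index 6 → [20, 25, 32, 40, 52, 44, 36] (no swap needed)
extract-min → returns 20:
  remove root 20; move last element 36 to root → [36, 25, 32, 40, 52, 44]
  36 vs smaller child 25 at index 1, swap → [25, 36, 32, 40, 52, 44]
insert 30:
  append 30 at index 6 → [25, 36, 32, 40, 52, 44, 30]
  30 < parent 32 at index 2, swap → [25, 36, 30, 40, 52, 44, 32]
insert 67:
  append 67 at index 7 → [25, 36, 30, 40, 52, 44, 32, 67] (no swap needed)
insert 31:
  append 31 at index 8 → [25, 36, 30, 40, 52, 44, 32, 67, 31]
  31 < parent 40 at index 3, swap → [25, 36, 30, 31, 52, 44, 32, 67, 40]
  31 < parent 36 at index 1, swap → [25, 31, 30, 36, 52, 44, 32, 67, 40]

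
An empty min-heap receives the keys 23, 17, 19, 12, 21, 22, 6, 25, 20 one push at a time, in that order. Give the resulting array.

Insert 23:
  append 23 at index 0 → [23] (no swap needed)
Insert 17:
  append 17 at index 1 → [23, 17]
  17 < parent 23 at index 0, swap → [17, 23]
Insert 19:
  append 19 at index 2 → [17, 23, 19] (no swap needed)
Insert 12:
  append 12 at index 3 → [17, 23, 19, 12]
  12 < parent 23 at index 1, swap → [17, 12, 19, 23]
  12 < parent 17 at index 0, swap → [12, 17, 19, 23]
Insert 21:
  append 21 at index 4 → [12, 17, 19, 23, 21] (no swap needed)
Insert 22:
  append 22 at index 5 → [12, 17, 19, 23, 21, 22] (no swap needed)
Insert 6:
  append 6 at index 6 → [12, 17, 19, 23, 21, 22, 6]
  6 < parent 19 at index 2, swap → [12, 17, 6, 23, 21, 22, 19]
  6 < parent 12 at index 0, swap → [6, 17, 12, 23, 21, 22, 19]
Insert 25:
  append 25 at index 7 → [6, 17, 12, 23, 21, 22, 19, 25] (no swap needed)
Insert 20:
  append 20 at index 8 → [6, 17, 12, 23, 21, 22, 19, 25, 20]
  20 < parent 23 at index 3, swap → [6, 17, 12, 20, 21, 22, 19, 25, 23]

[6, 17, 12, 20, 21, 22, 19, 25, 23]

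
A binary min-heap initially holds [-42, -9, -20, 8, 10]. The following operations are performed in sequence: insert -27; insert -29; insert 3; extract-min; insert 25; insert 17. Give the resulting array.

[-29, -9, -27, 3, 10, -20, 8, 25, 17]

insert -27:
  append -27 at index 5 → [-42, -9, -20, 8, 10, -27]
  -27 < parent -20 at index 2, swap → [-42, -9, -27, 8, 10, -20]
insert -29:
  append -29 at index 6 → [-42, -9, -27, 8, 10, -20, -29]
  -29 < parent -27 at index 2, swap → [-42, -9, -29, 8, 10, -20, -27]
insert 3:
  append 3 at index 7 → [-42, -9, -29, 8, 10, -20, -27, 3]
  3 < parent 8 at index 3, swap → [-42, -9, -29, 3, 10, -20, -27, 8]
extract-min → returns -42:
  remove root -42; move last element 8 to root → [8, -9, -29, 3, 10, -20, -27]
  8 vs smaller child -29 at index 2, swap → [-29, -9, 8, 3, 10, -20, -27]
  8 vs smaller child -27 at index 6, swap → [-29, -9, -27, 3, 10, -20, 8]
insert 25:
  append 25 at index 7 → [-29, -9, -27, 3, 10, -20, 8, 25] (no swap needed)
insert 17:
  append 17 at index 8 → [-29, -9, -27, 3, 10, -20, 8, 25, 17] (no swap needed)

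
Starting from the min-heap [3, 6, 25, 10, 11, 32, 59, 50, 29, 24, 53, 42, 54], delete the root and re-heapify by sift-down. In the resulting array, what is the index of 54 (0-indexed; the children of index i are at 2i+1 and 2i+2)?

remove root 3; move last element 54 to root → [54, 6, 25, 10, 11, 32, 59, 50, 29, 24, 53, 42]
54 vs smaller child 6 at index 1, swap → [6, 54, 25, 10, 11, 32, 59, 50, 29, 24, 53, 42]
54 vs smaller child 10 at index 3, swap → [6, 10, 25, 54, 11, 32, 59, 50, 29, 24, 53, 42]
54 vs smaller child 29 at index 8, swap → [6, 10, 25, 29, 11, 32, 59, 50, 54, 24, 53, 42]
resulting array: [6, 10, 25, 29, 11, 32, 59, 50, 54, 24, 53, 42]

8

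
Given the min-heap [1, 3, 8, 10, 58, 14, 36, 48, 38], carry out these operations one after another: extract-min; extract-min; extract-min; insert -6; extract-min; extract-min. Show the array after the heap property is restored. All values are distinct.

extract-min → returns 1:
  remove root 1; move last element 38 to root → [38, 3, 8, 10, 58, 14, 36, 48]
  38 vs smaller child 3 at index 1, swap → [3, 38, 8, 10, 58, 14, 36, 48]
  38 vs smaller child 10 at index 3, swap → [3, 10, 8, 38, 58, 14, 36, 48]
extract-min → returns 3:
  remove root 3; move last element 48 to root → [48, 10, 8, 38, 58, 14, 36]
  48 vs smaller child 8 at index 2, swap → [8, 10, 48, 38, 58, 14, 36]
  48 vs smaller child 14 at index 5, swap → [8, 10, 14, 38, 58, 48, 36]
extract-min → returns 8:
  remove root 8; move last element 36 to root → [36, 10, 14, 38, 58, 48]
  36 vs smaller child 10 at index 1, swap → [10, 36, 14, 38, 58, 48]
insert -6:
  append -6 at index 6 → [10, 36, 14, 38, 58, 48, -6]
  -6 < parent 14 at index 2, swap → [10, 36, -6, 38, 58, 48, 14]
  -6 < parent 10 at index 0, swap → [-6, 36, 10, 38, 58, 48, 14]
extract-min → returns -6:
  remove root -6; move last element 14 to root → [14, 36, 10, 38, 58, 48]
  14 vs smaller child 10 at index 2, swap → [10, 36, 14, 38, 58, 48]
extract-min → returns 10:
  remove root 10; move last element 48 to root → [48, 36, 14, 38, 58]
  48 vs smaller child 14 at index 2, swap → [14, 36, 48, 38, 58]

[14, 36, 48, 38, 58]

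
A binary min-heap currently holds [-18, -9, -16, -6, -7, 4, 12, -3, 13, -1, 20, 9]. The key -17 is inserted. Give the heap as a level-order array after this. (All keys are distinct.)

append -17 at index 12 → [-18, -9, -16, -6, -7, 4, 12, -3, 13, -1, 20, 9, -17]
-17 < parent 4 at index 5, swap → [-18, -9, -16, -6, -7, -17, 12, -3, 13, -1, 20, 9, 4]
-17 < parent -16 at index 2, swap → [-18, -9, -17, -6, -7, -16, 12, -3, 13, -1, 20, 9, 4]

[-18, -9, -17, -6, -7, -16, 12, -3, 13, -1, 20, 9, 4]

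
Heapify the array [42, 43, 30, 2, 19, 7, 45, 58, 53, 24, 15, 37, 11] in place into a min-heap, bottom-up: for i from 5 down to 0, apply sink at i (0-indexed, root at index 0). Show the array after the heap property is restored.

[2, 15, 7, 43, 19, 11, 45, 58, 53, 24, 42, 37, 30]

sift down from index 5: already satisfies heap property
sift down from index 4:
  19 vs smaller child 15 at index 10, swap → [42, 43, 30, 2, 15, 7, 45, 58, 53, 24, 19, 37, 11]
sift down from index 3: already satisfies heap property
sift down from index 2:
  30 vs smaller child 7 at index 5, swap → [42, 43, 7, 2, 15, 30, 45, 58, 53, 24, 19, 37, 11]
  30 vs smaller child 11 at index 12, swap → [42, 43, 7, 2, 15, 11, 45, 58, 53, 24, 19, 37, 30]
sift down from index 1:
  43 vs smaller child 2 at index 3, swap → [42, 2, 7, 43, 15, 11, 45, 58, 53, 24, 19, 37, 30]
sift down from index 0:
  42 vs smaller child 2 at index 1, swap → [2, 42, 7, 43, 15, 11, 45, 58, 53, 24, 19, 37, 30]
  42 vs smaller child 15 at index 4, swap → [2, 15, 7, 43, 42, 11, 45, 58, 53, 24, 19, 37, 30]
  42 vs smaller child 19 at index 10, swap → [2, 15, 7, 43, 19, 11, 45, 58, 53, 24, 42, 37, 30]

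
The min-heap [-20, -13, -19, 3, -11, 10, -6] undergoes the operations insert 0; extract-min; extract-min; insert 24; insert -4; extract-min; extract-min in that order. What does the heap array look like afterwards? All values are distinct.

[-6, -4, 10, 0, 3, 24]

insert 0:
  append 0 at index 7 → [-20, -13, -19, 3, -11, 10, -6, 0]
  0 < parent 3 at index 3, swap → [-20, -13, -19, 0, -11, 10, -6, 3]
extract-min → returns -20:
  remove root -20; move last element 3 to root → [3, -13, -19, 0, -11, 10, -6]
  3 vs smaller child -19 at index 2, swap → [-19, -13, 3, 0, -11, 10, -6]
  3 vs smaller child -6 at index 6, swap → [-19, -13, -6, 0, -11, 10, 3]
extract-min → returns -19:
  remove root -19; move last element 3 to root → [3, -13, -6, 0, -11, 10]
  3 vs smaller child -13 at index 1, swap → [-13, 3, -6, 0, -11, 10]
  3 vs smaller child -11 at index 4, swap → [-13, -11, -6, 0, 3, 10]
insert 24:
  append 24 at index 6 → [-13, -11, -6, 0, 3, 10, 24] (no swap needed)
insert -4:
  append -4 at index 7 → [-13, -11, -6, 0, 3, 10, 24, -4]
  -4 < parent 0 at index 3, swap → [-13, -11, -6, -4, 3, 10, 24, 0]
extract-min → returns -13:
  remove root -13; move last element 0 to root → [0, -11, -6, -4, 3, 10, 24]
  0 vs smaller child -11 at index 1, swap → [-11, 0, -6, -4, 3, 10, 24]
  0 vs smaller child -4 at index 3, swap → [-11, -4, -6, 0, 3, 10, 24]
extract-min → returns -11:
  remove root -11; move last element 24 to root → [24, -4, -6, 0, 3, 10]
  24 vs smaller child -6 at index 2, swap → [-6, -4, 24, 0, 3, 10]
  24 vs only child 10 at index 5, swap → [-6, -4, 10, 0, 3, 24]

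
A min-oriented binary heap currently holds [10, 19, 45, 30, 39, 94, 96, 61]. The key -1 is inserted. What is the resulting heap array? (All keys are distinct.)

[-1, 10, 45, 19, 39, 94, 96, 61, 30]

append -1 at index 8 → [10, 19, 45, 30, 39, 94, 96, 61, -1]
-1 < parent 30 at index 3, swap → [10, 19, 45, -1, 39, 94, 96, 61, 30]
-1 < parent 19 at index 1, swap → [10, -1, 45, 19, 39, 94, 96, 61, 30]
-1 < parent 10 at index 0, swap → [-1, 10, 45, 19, 39, 94, 96, 61, 30]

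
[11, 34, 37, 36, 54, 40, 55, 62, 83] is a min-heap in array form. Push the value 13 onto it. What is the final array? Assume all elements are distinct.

append 13 at index 9 → [11, 34, 37, 36, 54, 40, 55, 62, 83, 13]
13 < parent 54 at index 4, swap → [11, 34, 37, 36, 13, 40, 55, 62, 83, 54]
13 < parent 34 at index 1, swap → [11, 13, 37, 36, 34, 40, 55, 62, 83, 54]

[11, 13, 37, 36, 34, 40, 55, 62, 83, 54]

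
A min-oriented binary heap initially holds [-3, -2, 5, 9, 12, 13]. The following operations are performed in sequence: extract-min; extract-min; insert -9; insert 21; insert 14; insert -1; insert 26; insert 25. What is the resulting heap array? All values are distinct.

extract-min → returns -3:
  remove root -3; move last element 13 to root → [13, -2, 5, 9, 12]
  13 vs smaller child -2 at index 1, swap → [-2, 13, 5, 9, 12]
  13 vs smaller child 9 at index 3, swap → [-2, 9, 5, 13, 12]
extract-min → returns -2:
  remove root -2; move last element 12 to root → [12, 9, 5, 13]
  12 vs smaller child 5 at index 2, swap → [5, 9, 12, 13]
insert -9:
  append -9 at index 4 → [5, 9, 12, 13, -9]
  -9 < parent 9 at index 1, swap → [5, -9, 12, 13, 9]
  -9 < parent 5 at index 0, swap → [-9, 5, 12, 13, 9]
insert 21:
  append 21 at index 5 → [-9, 5, 12, 13, 9, 21] (no swap needed)
insert 14:
  append 14 at index 6 → [-9, 5, 12, 13, 9, 21, 14] (no swap needed)
insert -1:
  append -1 at index 7 → [-9, 5, 12, 13, 9, 21, 14, -1]
  -1 < parent 13 at index 3, swap → [-9, 5, 12, -1, 9, 21, 14, 13]
  -1 < parent 5 at index 1, swap → [-9, -1, 12, 5, 9, 21, 14, 13]
insert 26:
  append 26 at index 8 → [-9, -1, 12, 5, 9, 21, 14, 13, 26] (no swap needed)
insert 25:
  append 25 at index 9 → [-9, -1, 12, 5, 9, 21, 14, 13, 26, 25] (no swap needed)

[-9, -1, 12, 5, 9, 21, 14, 13, 26, 25]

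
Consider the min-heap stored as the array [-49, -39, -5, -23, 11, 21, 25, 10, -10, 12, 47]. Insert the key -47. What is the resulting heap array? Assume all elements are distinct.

append -47 at index 11 → [-49, -39, -5, -23, 11, 21, 25, 10, -10, 12, 47, -47]
-47 < parent 21 at index 5, swap → [-49, -39, -5, -23, 11, -47, 25, 10, -10, 12, 47, 21]
-47 < parent -5 at index 2, swap → [-49, -39, -47, -23, 11, -5, 25, 10, -10, 12, 47, 21]

[-49, -39, -47, -23, 11, -5, 25, 10, -10, 12, 47, 21]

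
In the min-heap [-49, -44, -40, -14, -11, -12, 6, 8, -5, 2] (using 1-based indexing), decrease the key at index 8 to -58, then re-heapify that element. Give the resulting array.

set index 8 from 8 to -58 → [-49, -44, -40, -14, -11, -12, 6, -58, -5, 2]
-58 < parent -14 at index 4, swap → [-49, -44, -40, -58, -11, -12, 6, -14, -5, 2]
-58 < parent -44 at index 2, swap → [-49, -58, -40, -44, -11, -12, 6, -14, -5, 2]
-58 < parent -49 at index 1, swap → [-58, -49, -40, -44, -11, -12, 6, -14, -5, 2]

[-58, -49, -40, -44, -11, -12, 6, -14, -5, 2]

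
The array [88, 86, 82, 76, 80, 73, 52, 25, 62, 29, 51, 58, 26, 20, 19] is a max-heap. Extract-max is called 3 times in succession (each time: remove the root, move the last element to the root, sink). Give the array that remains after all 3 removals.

[80, 76, 73, 62, 51, 58, 52, 25, 26, 29, 19, 20]

extract-max #1 returns 88:
  remove root 88; move last element 19 to root → [19, 86, 82, 76, 80, 73, 52, 25, 62, 29, 51, 58, 26, 20]
  19 vs larger child 86 at index 1, swap → [86, 19, 82, 76, 80, 73, 52, 25, 62, 29, 51, 58, 26, 20]
  19 vs larger child 80 at index 4, swap → [86, 80, 82, 76, 19, 73, 52, 25, 62, 29, 51, 58, 26, 20]
  19 vs larger child 51 at index 10, swap → [86, 80, 82, 76, 51, 73, 52, 25, 62, 29, 19, 58, 26, 20]
extract-max #2 returns 86:
  remove root 86; move last element 20 to root → [20, 80, 82, 76, 51, 73, 52, 25, 62, 29, 19, 58, 26]
  20 vs larger child 82 at index 2, swap → [82, 80, 20, 76, 51, 73, 52, 25, 62, 29, 19, 58, 26]
  20 vs larger child 73 at index 5, swap → [82, 80, 73, 76, 51, 20, 52, 25, 62, 29, 19, 58, 26]
  20 vs larger child 58 at index 11, swap → [82, 80, 73, 76, 51, 58, 52, 25, 62, 29, 19, 20, 26]
extract-max #3 returns 82:
  remove root 82; move last element 26 to root → [26, 80, 73, 76, 51, 58, 52, 25, 62, 29, 19, 20]
  26 vs larger child 80 at index 1, swap → [80, 26, 73, 76, 51, 58, 52, 25, 62, 29, 19, 20]
  26 vs larger child 76 at index 3, swap → [80, 76, 73, 26, 51, 58, 52, 25, 62, 29, 19, 20]
  26 vs larger child 62 at index 8, swap → [80, 76, 73, 62, 51, 58, 52, 25, 26, 29, 19, 20]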